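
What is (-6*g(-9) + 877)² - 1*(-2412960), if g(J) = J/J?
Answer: 3171601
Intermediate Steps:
g(J) = 1
(-6*g(-9) + 877)² - 1*(-2412960) = (-6*1 + 877)² - 1*(-2412960) = (-6 + 877)² + 2412960 = 871² + 2412960 = 758641 + 2412960 = 3171601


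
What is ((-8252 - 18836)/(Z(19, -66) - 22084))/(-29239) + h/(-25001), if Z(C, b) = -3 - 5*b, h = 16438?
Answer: -10457758975362/15904459227923 ≈ -0.65754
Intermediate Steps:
((-8252 - 18836)/(Z(19, -66) - 22084))/(-29239) + h/(-25001) = ((-8252 - 18836)/((-3 - 5*(-66)) - 22084))/(-29239) + 16438/(-25001) = -27088/((-3 + 330) - 22084)*(-1/29239) + 16438*(-1/25001) = -27088/(327 - 22084)*(-1/29239) - 16438/25001 = -27088/(-21757)*(-1/29239) - 16438/25001 = -27088*(-1/21757)*(-1/29239) - 16438/25001 = (27088/21757)*(-1/29239) - 16438/25001 = -27088/636152923 - 16438/25001 = -10457758975362/15904459227923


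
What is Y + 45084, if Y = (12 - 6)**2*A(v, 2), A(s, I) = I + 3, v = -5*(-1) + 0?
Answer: 45264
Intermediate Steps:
v = 5 (v = 5 + 0 = 5)
A(s, I) = 3 + I
Y = 180 (Y = (12 - 6)**2*(3 + 2) = 6**2*5 = 36*5 = 180)
Y + 45084 = 180 + 45084 = 45264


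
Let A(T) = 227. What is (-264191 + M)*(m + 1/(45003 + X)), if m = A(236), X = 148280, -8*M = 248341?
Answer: -51813786973649/773132 ≈ -6.7018e+7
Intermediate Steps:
M = -248341/8 (M = -⅛*248341 = -248341/8 ≈ -31043.)
m = 227
(-264191 + M)*(m + 1/(45003 + X)) = (-264191 - 248341/8)*(227 + 1/(45003 + 148280)) = -2361869*(227 + 1/193283)/8 = -2361869/8*43875242/193283 = -51813786973649/773132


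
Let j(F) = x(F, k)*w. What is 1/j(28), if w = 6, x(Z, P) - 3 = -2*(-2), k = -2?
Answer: 1/42 ≈ 0.023810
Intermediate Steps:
x(Z, P) = 7 (x(Z, P) = 3 - 2*(-2) = 3 + 4 = 7)
j(F) = 42 (j(F) = 7*6 = 42)
1/j(28) = 1/42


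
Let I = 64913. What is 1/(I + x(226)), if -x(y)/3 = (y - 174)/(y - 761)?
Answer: 535/34728611 ≈ 1.5405e-5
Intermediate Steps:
x(y) = -3*(-174 + y)/(-761 + y) (x(y) = -3*(y - 174)/(y - 761) = -3*(-174 + y)/(-761 + y))
1/(I + x(226)) = 1/(64913 + 3*(174 - 1*226)/(-761 + 226)) = 1/(64913 + 3*(174 - 226)/(-535)) = 1/(64913 + 3*(-1/535)*(-52)) = 1/(64913 + 156/535) = 1/(34728611/535) = 535/34728611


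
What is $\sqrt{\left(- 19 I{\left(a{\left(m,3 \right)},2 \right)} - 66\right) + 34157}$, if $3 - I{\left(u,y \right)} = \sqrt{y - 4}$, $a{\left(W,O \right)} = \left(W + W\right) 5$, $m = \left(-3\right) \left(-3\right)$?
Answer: $\sqrt{34034 + 19 i \sqrt{2}} \approx 184.48 + 0.0728 i$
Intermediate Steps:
$m = 9$
$a{\left(W,O \right)} = 10 W$ ($a{\left(W,O \right)} = 2 W 5 = 10 W$)
$I{\left(u,y \right)} = 3 - \sqrt{-4 + y}$ ($I{\left(u,y \right)} = 3 - \sqrt{y - 4} = 3 - \sqrt{-4 + y}$)
$\sqrt{\left(- 19 I{\left(a{\left(m,3 \right)},2 \right)} - 66\right) + 34157} = \sqrt{\left(- 19 \left(3 - \sqrt{-4 + 2}\right) - 66\right) + 34157} = \sqrt{\left(- 19 \left(3 - \sqrt{-2}\right) - 66\right) + 34157} = \sqrt{\left(- 19 \left(3 - i \sqrt{2}\right) - 66\right) + 34157} = \sqrt{\left(\left(-57 + 19 i \sqrt{2}\right) - 66\right) + 34157} = \sqrt{\left(-123 + 19 i \sqrt{2}\right) + 34157} = \sqrt{34034 + 19 i \sqrt{2}}$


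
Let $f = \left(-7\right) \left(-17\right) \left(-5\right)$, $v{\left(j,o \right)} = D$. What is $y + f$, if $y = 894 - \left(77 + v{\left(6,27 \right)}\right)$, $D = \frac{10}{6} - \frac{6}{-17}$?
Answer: $\frac{11219}{51} \approx 219.98$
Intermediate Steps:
$D = \frac{103}{51}$ ($D = 10 \cdot \frac{1}{6} - - \frac{6}{17} = \frac{5}{3} + \frac{6}{17} = \frac{103}{51} \approx 2.0196$)
$v{\left(j,o \right)} = \frac{103}{51}$
$y = \frac{41564}{51}$ ($y = 894 - \left(77 + \frac{103}{51}\right) = 894 - \frac{4030}{51} = \frac{41564}{51} \approx 814.98$)
$f = -595$ ($f = 119 \left(-5\right) = -595$)
$y + f = \frac{41564}{51} - 595 = \frac{11219}{51}$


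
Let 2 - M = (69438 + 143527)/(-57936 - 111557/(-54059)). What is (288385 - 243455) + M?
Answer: 140731826844579/3131850667 ≈ 44936.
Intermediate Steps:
M = 17776376269/3131850667 (M = 2 - (69438 + 143527)/(-57936 - 111557/(-54059)) = 2 - 212965/(-57936 - 111557*(-1/54059)) = 2 - 212965/(-57936 + 111557/54059) = 2 - 212965/(-3131850667/54059) = 2 - 212965*(-54059)/3131850667 = 2 - 1*(-11512674935/3131850667) = 2 + 11512674935/3131850667 = 17776376269/3131850667 ≈ 5.6760)
(288385 - 243455) + M = (288385 - 243455) + 17776376269/3131850667 = 44930 + 17776376269/3131850667 = 140731826844579/3131850667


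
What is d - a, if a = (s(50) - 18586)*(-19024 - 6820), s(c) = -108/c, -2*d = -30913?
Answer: -24018847527/50 ≈ -4.8038e+8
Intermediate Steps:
d = 30913/2 (d = -1/2*(-30913) = 30913/2 ≈ 15457.)
a = 12009810176/25 (a = (-108/50 - 18586)*(-19024 - 6820) = (-108*1/50 - 18586)*(-25844) = (-54/25 - 18586)*(-25844) = -464704/25*(-25844) = 12009810176/25 ≈ 4.8039e+8)
d - a = 30913/2 - 1*12009810176/25 = 30913/2 - 12009810176/25 = -24018847527/50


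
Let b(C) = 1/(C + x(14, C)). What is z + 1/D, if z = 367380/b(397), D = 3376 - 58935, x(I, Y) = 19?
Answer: 8491086414719/55559 ≈ 1.5283e+8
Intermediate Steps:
D = -55559
b(C) = 1/(19 + C) (b(C) = 1/(C + 19) = 1/(19 + C))
z = 152830080 (z = 367380/(1/(19 + 397)) = 367380/(1/416) = 367380*416 = 152830080)
z + 1/D = 152830080 + 1/(-55559) = 152830080 - 1/55559 = 8491086414719/55559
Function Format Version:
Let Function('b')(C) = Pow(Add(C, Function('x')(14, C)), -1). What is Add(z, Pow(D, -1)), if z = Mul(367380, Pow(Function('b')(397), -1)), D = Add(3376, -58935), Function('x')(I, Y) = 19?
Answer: Rational(8491086414719, 55559) ≈ 1.5283e+8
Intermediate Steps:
D = -55559
Function('b')(C) = Pow(Add(19, C), -1) (Function('b')(C) = Pow(Add(C, 19), -1) = Pow(Add(19, C), -1))
z = 152830080 (z = Mul(367380, Pow(Pow(Add(19, 397), -1), -1)) = Mul(367380, Pow(Pow(416, -1), -1)) = Mul(367380, Pow(Rational(1, 416), -1)) = Mul(367380, 416) = 152830080)
Add(z, Pow(D, -1)) = Add(152830080, Pow(-55559, -1)) = Add(152830080, Rational(-1, 55559)) = Rational(8491086414719, 55559)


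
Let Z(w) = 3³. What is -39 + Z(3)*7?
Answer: 150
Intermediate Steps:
Z(w) = 27
-39 + Z(3)*7 = -39 + 27*7 = -39 + 189 = 150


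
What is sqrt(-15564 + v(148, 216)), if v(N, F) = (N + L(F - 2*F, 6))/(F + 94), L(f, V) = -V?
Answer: I*sqrt(373914095)/155 ≈ 124.75*I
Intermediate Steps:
v(N, F) = (-6 + N)/(94 + F) (v(N, F) = (N - 1*6)/(F + 94) = (N - 6)/(94 + F) = (-6 + N)/(94 + F))
sqrt(-15564 + v(148, 216)) = sqrt(-15564 + (-6 + 148)/(94 + 216)) = sqrt(-15564 + 142/310) = sqrt(-15564 + (1/310)*142) = sqrt(-15564 + 71/155) = sqrt(-2412349/155) = I*sqrt(373914095)/155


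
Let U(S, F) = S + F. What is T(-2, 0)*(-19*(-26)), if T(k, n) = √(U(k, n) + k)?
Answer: 988*I ≈ 988.0*I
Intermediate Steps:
U(S, F) = F + S
T(k, n) = √(n + 2*k) (T(k, n) = √((n + k) + k) = √((k + n) + k) = √(n + 2*k))
T(-2, 0)*(-19*(-26)) = √(0 + 2*(-2))*(-19*(-26)) = √(0 - 4)*494 = √(-4)*494 = (2*I)*494 = 988*I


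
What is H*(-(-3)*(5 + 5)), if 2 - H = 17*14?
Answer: -7080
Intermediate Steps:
H = -236 (H = 2 - 17*14 = 2 - 1*238 = 2 - 238 = -236)
H*(-(-3)*(5 + 5)) = -(-236)*(-3*(5 + 5)) = -(-236)*(-3*10) = -(-236)*(-30) = -236*30 = -7080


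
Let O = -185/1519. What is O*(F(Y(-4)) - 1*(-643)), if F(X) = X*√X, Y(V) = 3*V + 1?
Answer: -118955/1519 + 2035*I*√11/1519 ≈ -78.311 + 4.4433*I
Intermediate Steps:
Y(V) = 1 + 3*V
O = -185/1519 (O = -185*1/1519 = -185/1519 ≈ -0.12179)
F(X) = X^(3/2)
O*(F(Y(-4)) - 1*(-643)) = -185*((1 + 3*(-4))^(3/2) - 1*(-643))/1519 = -185*((1 - 12)^(3/2) + 643)/1519 = -185*((-11)^(3/2) + 643)/1519 = -185*(-11*I*√11 + 643)/1519 = -185*(643 - 11*I*√11)/1519 = -118955/1519 + 2035*I*√11/1519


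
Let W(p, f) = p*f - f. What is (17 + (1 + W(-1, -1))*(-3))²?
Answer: 64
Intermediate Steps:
W(p, f) = -f + f*p (W(p, f) = f*p - f = -f + f*p)
(17 + (1 + W(-1, -1))*(-3))² = (17 + (1 - (-1 - 1))*(-3))² = (17 + (1 - 1*(-2))*(-3))² = (17 + (1 + 2)*(-3))² = (17 + 3*(-3))² = (17 - 9)² = 8² = 64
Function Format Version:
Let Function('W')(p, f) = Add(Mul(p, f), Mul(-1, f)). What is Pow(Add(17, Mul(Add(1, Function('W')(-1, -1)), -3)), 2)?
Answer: 64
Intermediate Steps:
Function('W')(p, f) = Add(Mul(-1, f), Mul(f, p)) (Function('W')(p, f) = Add(Mul(f, p), Mul(-1, f)) = Add(Mul(-1, f), Mul(f, p)))
Pow(Add(17, Mul(Add(1, Function('W')(-1, -1)), -3)), 2) = Pow(Add(17, Mul(Add(1, Mul(-1, Add(-1, -1))), -3)), 2) = Pow(Add(17, Mul(Add(1, Mul(-1, -2)), -3)), 2) = Pow(Add(17, Mul(Add(1, 2), -3)), 2) = Pow(Add(17, Mul(3, -3)), 2) = Pow(Add(17, -9), 2) = Pow(8, 2) = 64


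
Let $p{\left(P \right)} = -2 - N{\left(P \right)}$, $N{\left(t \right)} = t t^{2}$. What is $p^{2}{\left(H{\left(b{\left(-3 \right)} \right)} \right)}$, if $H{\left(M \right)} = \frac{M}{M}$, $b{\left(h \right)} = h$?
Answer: $9$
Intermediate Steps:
$H{\left(M \right)} = 1$
$N{\left(t \right)} = t^{3}$
$p{\left(P \right)} = -2 - P^{3}$
$p^{2}{\left(H{\left(b{\left(-3 \right)} \right)} \right)} = \left(-2 - 1^{3}\right)^{2} = \left(-2 - 1\right)^{2} = \left(-3\right)^{2} = 9$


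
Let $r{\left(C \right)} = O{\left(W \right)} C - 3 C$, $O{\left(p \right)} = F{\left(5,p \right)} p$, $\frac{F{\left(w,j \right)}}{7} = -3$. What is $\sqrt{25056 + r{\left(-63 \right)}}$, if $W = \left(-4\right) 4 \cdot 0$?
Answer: $3 \sqrt{2805} \approx 158.89$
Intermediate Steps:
$F{\left(w,j \right)} = -21$ ($F{\left(w,j \right)} = 7 \left(-3\right) = -21$)
$W = 0$ ($W = \left(-16\right) 0 = 0$)
$O{\left(p \right)} = - 21 p$
$r{\left(C \right)} = - 3 C$ ($r{\left(C \right)} = \left(-21\right) 0 C - 3 C = 0 C - 3 C = 0 - 3 C = - 3 C$)
$\sqrt{25056 + r{\left(-63 \right)}} = \sqrt{25056 - -189} = \sqrt{25056 + 189} = \sqrt{25245} = 3 \sqrt{2805}$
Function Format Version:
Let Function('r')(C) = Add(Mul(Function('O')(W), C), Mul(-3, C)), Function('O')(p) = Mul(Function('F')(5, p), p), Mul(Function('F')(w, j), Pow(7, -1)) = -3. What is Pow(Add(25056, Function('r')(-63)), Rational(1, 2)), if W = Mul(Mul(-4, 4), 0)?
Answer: Mul(3, Pow(2805, Rational(1, 2))) ≈ 158.89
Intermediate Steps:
Function('F')(w, j) = -21 (Function('F')(w, j) = Mul(7, -3) = -21)
W = 0 (W = Mul(-16, 0) = 0)
Function('O')(p) = Mul(-21, p)
Function('r')(C) = Mul(-3, C) (Function('r')(C) = Add(Mul(Mul(-21, 0), C), Mul(-3, C)) = Add(Mul(0, C), Mul(-3, C)) = Add(0, Mul(-3, C)) = Mul(-3, C))
Pow(Add(25056, Function('r')(-63)), Rational(1, 2)) = Pow(Add(25056, Mul(-3, -63)), Rational(1, 2)) = Pow(Add(25056, 189), Rational(1, 2)) = Pow(25245, Rational(1, 2)) = Mul(3, Pow(2805, Rational(1, 2)))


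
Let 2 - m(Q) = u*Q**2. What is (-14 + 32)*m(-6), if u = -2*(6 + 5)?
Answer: 14292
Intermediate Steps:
u = -22 (u = -2*11 = -22)
m(Q) = 2 + 22*Q**2 (m(Q) = 2 - (-22)*Q**2 = 2 + 22*Q**2)
(-14 + 32)*m(-6) = (-14 + 32)*(2 + 22*(-6)**2) = 18*(2 + 22*36) = 18*(2 + 792) = 18*794 = 14292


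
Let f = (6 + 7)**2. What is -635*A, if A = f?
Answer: -107315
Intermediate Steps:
f = 169 (f = 13**2 = 169)
A = 169
-635*A = -635*169 = -107315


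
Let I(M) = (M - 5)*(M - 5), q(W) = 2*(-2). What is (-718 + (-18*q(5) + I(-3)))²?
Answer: 338724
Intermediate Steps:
q(W) = -4
I(M) = (-5 + M)² (I(M) = (-5 + M)*(-5 + M) = (-5 + M)²)
(-718 + (-18*q(5) + I(-3)))² = (-718 + (-18*(-4) + (-5 - 3)²))² = (-718 + (72 + (-8)²))² = (-718 + (72 + 64))² = (-718 + 136)² = (-582)² = 338724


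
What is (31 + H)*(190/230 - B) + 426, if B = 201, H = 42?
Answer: -326294/23 ≈ -14187.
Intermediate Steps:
(31 + H)*(190/230 - B) + 426 = (31 + 42)*(190/230 - 1*201) + 426 = 73*(190*(1/230) - 201) + 426 = 73*(19/23 - 201) + 426 = 73*(-4604/23) + 426 = -336092/23 + 426 = -326294/23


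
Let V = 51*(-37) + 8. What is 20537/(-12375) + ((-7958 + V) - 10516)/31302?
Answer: -3012517/1304250 ≈ -2.3098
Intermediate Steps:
V = -1879 (V = -1887 + 8 = -1879)
20537/(-12375) + ((-7958 + V) - 10516)/31302 = 20537/(-12375) + ((-7958 - 1879) - 10516)/31302 = 20537*(-1/12375) + (-9837 - 10516)*(1/31302) = -1867/1125 - 20353*1/31302 = -1867/1125 - 20353/31302 = -3012517/1304250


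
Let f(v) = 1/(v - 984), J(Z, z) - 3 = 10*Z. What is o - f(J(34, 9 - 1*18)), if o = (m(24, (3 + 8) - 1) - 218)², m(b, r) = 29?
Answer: 22897162/641 ≈ 35721.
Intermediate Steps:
J(Z, z) = 3 + 10*Z
f(v) = 1/(-984 + v)
o = 35721 (o = (29 - 218)² = (-189)² = 35721)
o - f(J(34, 9 - 1*18)) = 35721 - 1/(-984 + (3 + 10*34)) = 35721 - 1/(-984 + (3 + 340)) = 35721 - 1/(-984 + 343) = 35721 - 1/(-641) = 35721 - 1*(-1/641) = 35721 + 1/641 = 22897162/641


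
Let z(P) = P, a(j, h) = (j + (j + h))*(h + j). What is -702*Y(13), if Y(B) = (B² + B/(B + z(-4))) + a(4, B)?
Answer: -370266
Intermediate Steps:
a(j, h) = (h + j)*(h + 2*j) (a(j, h) = (j + (h + j))*(h + j) = (h + 2*j)*(h + j) = (h + j)*(h + 2*j))
Y(B) = 32 + 2*B² + 12*B + B/(-4 + B) (Y(B) = (B² + B/(B - 4)) + (B² + 2*4² + 3*B*4) = (B² + B/(-4 + B)) + (B² + 2*16 + 12*B) = (B² + B/(-4 + B)) + (B² + 32 + 12*B) = (B² + B/(-4 + B)) + (32 + B² + 12*B) = 32 + 2*B² + 12*B + B/(-4 + B))
-702*Y(13) = -702*(-128 - 15*13 + 2*13³ + 4*13²)/(-4 + 13) = -702*(-128 - 195 + 2*2197 + 4*169)/9 = -78*(-128 - 195 + 4394 + 676) = -78*4747 = -702*4747/9 = -370266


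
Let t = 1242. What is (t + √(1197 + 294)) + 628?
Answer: 1870 + √1491 ≈ 1908.6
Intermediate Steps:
(t + √(1197 + 294)) + 628 = (1242 + √(1197 + 294)) + 628 = (1242 + √1491) + 628 = 1870 + √1491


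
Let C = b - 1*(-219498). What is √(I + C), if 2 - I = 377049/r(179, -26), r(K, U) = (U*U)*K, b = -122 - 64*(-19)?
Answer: √4777935899533/4654 ≈ 469.67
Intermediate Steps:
b = 1094 (b = -122 + 1216 = 1094)
r(K, U) = K*U² (r(K, U) = U²*K = K*U²)
C = 220592 (C = 1094 - 1*(-219498) = 1094 + 219498 = 220592)
I = -135041/121004 (I = 2 - 377049/(179*(-26)²) = 2 - 377049/(179*676) = 2 - 377049/121004 = -135041/121004 ≈ -1.1160)
√(I + C) = √(-135041/121004 + 220592) = √(26692379327/121004) = √4777935899533/4654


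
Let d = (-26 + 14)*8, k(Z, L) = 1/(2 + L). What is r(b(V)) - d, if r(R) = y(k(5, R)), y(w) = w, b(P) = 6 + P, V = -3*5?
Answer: 671/7 ≈ 95.857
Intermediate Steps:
V = -15
d = -96 (d = -12*8 = -96)
r(R) = 1/(2 + R)
r(b(V)) - d = 1/(2 + (6 - 15)) - 1*(-96) = 1/(2 - 9) + 96 = 1/(-7) + 96 = -1/7 + 96 = 671/7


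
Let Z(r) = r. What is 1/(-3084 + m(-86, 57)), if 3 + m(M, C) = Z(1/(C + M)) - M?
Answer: -29/87030 ≈ -0.00033322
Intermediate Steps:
m(M, C) = -3 + 1/(C + M) - M (m(M, C) = -3 + (1/(C + M) - M) = -3 + 1/(C + M) - M)
1/(-3084 + m(-86, 57)) = 1/(-3084 + (1 - (3 - 86)*(57 - 86))/(57 - 86)) = 1/(-3084 + (1 - 1*(-83)*(-29))/(-29)) = 1/(-3084 - (1 - 2407)/29) = 1/(-3084 - 1/29*(-2406)) = 1/(-3084 + 2406/29) = 1/(-87030/29) = -29/87030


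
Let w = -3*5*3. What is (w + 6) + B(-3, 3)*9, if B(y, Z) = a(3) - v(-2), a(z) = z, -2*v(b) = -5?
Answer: -69/2 ≈ -34.500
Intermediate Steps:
v(b) = 5/2 (v(b) = -½*(-5) = 5/2)
w = -45 (w = -15*3 = -45)
B(y, Z) = ½ (B(y, Z) = 3 - 1*5/2 = 3 - 5/2 = ½)
(w + 6) + B(-3, 3)*9 = (-45 + 6) + (½)*9 = -39 + 9/2 = -69/2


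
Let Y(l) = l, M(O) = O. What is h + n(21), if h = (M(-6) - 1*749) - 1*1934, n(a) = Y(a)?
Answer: -2668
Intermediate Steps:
n(a) = a
h = -2689 (h = (-6 - 1*749) - 1*1934 = (-6 - 749) - 1934 = -755 - 1934 = -2689)
h + n(21) = -2689 + 21 = -2668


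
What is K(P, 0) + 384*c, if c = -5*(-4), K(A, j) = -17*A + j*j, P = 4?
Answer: 7612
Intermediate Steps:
K(A, j) = j**2 - 17*A (K(A, j) = -17*A + j**2 = j**2 - 17*A)
c = 20
K(P, 0) + 384*c = (0**2 - 17*4) + 384*20 = (0 - 68) + 7680 = -68 + 7680 = 7612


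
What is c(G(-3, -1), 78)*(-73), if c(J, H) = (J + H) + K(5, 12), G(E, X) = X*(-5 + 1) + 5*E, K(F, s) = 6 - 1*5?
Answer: -4964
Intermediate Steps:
K(F, s) = 1 (K(F, s) = 6 - 5 = 1)
G(E, X) = -4*X + 5*E (G(E, X) = X*(-4) + 5*E = -4*X + 5*E)
c(J, H) = 1 + H + J (c(J, H) = (J + H) + 1 = (H + J) + 1 = 1 + H + J)
c(G(-3, -1), 78)*(-73) = (1 + 78 + (-4*(-1) + 5*(-3)))*(-73) = (1 + 78 + (4 - 15))*(-73) = (1 + 78 - 11)*(-73) = 68*(-73) = -4964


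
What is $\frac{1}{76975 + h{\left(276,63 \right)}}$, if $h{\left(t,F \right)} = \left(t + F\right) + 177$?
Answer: $\frac{1}{77491} \approx 1.2905 \cdot 10^{-5}$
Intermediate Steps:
$h{\left(t,F \right)} = 177 + F + t$ ($h{\left(t,F \right)} = \left(F + t\right) + 177 = 177 + F + t$)
$\frac{1}{76975 + h{\left(276,63 \right)}} = \frac{1}{76975 + \left(177 + 63 + 276\right)} = \frac{1}{76975 + 516} = \frac{1}{77491}$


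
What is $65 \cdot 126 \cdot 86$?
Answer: $704340$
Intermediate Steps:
$65 \cdot 126 \cdot 86 = 8190 \cdot 86 = 704340$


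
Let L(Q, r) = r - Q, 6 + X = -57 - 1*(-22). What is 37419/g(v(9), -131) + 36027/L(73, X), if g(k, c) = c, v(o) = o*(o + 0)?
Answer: -2995101/4978 ≈ -601.67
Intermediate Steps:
X = -41 (X = -6 + (-57 - 1*(-22)) = -6 + (-57 + 22) = -6 - 35 = -41)
v(o) = o² (v(o) = o*o = o²)
37419/g(v(9), -131) + 36027/L(73, X) = 37419/(-131) + 36027/(-41 - 1*73) = 37419*(-1/131) + 36027/(-41 - 73) = -37419/131 + 36027/(-114) = -37419/131 + 36027*(-1/114) = -37419/131 - 12009/38 = -2995101/4978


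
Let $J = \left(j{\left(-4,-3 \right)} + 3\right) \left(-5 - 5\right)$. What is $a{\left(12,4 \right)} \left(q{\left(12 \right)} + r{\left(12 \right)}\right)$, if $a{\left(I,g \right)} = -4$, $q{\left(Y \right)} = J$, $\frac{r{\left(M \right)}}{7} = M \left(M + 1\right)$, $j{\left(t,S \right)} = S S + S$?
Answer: $-4008$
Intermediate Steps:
$j{\left(t,S \right)} = S + S^{2}$ ($j{\left(t,S \right)} = S^{2} + S = S + S^{2}$)
$r{\left(M \right)} = 7 M \left(1 + M\right)$ ($r{\left(M \right)} = 7 M \left(M + 1\right) = 7 M \left(1 + M\right)$)
$J = -90$ ($J = \left(- 3 \left(1 - 3\right) + 3\right) \left(-5 - 5\right) = \left(\left(-3\right) \left(-2\right) + 3\right) \left(-10\right) = \left(6 + 3\right) \left(-10\right) = 9 \left(-10\right) = -90$)
$q{\left(Y \right)} = -90$
$a{\left(12,4 \right)} \left(q{\left(12 \right)} + r{\left(12 \right)}\right) = - 4 \left(-90 + 7 \cdot 12 \left(1 + 12\right)\right) = - 4 \left(-90 + 7 \cdot 12 \cdot 13\right) = - 4 \left(-90 + 1092\right) = \left(-4\right) 1002 = -4008$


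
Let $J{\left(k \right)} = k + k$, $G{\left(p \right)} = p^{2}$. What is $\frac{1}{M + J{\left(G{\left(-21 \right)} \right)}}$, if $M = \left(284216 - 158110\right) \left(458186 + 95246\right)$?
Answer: $\frac{1}{69791096674} \approx 1.4328 \cdot 10^{-11}$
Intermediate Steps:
$J{\left(k \right)} = 2 k$
$M = 69791095792$ ($M = 126106 \cdot 553432 = 69791095792$)
$\frac{1}{M + J{\left(G{\left(-21 \right)} \right)}} = \frac{1}{69791095792 + 2 \left(-21\right)^{2}} = \frac{1}{69791095792 + 2 \cdot 441} = \frac{1}{69791095792 + 882} = \frac{1}{69791096674}$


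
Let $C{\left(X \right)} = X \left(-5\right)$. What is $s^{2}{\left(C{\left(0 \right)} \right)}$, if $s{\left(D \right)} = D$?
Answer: $0$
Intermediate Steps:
$C{\left(X \right)} = - 5 X$
$s^{2}{\left(C{\left(0 \right)} \right)} = \left(\left(-5\right) 0\right)^{2} = 0^{2} = 0$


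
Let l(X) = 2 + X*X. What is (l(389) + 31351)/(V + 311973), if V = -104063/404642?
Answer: 73917572708/126237274603 ≈ 0.58554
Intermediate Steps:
V = -104063/404642 (V = -104063*1/404642 = -104063/404642 ≈ -0.25717)
l(X) = 2 + X²
(l(389) + 31351)/(V + 311973) = ((2 + 389²) + 31351)/(-104063/404642 + 311973) = ((2 + 151321) + 31351)/(126237274603/404642) = (151323 + 31351)*(404642/126237274603) = 182674*(404642/126237274603) = 73917572708/126237274603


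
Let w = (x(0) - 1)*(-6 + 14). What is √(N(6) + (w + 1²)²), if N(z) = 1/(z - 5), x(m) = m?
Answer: 5*√2 ≈ 7.0711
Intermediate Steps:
w = -8 (w = (0 - 1)*(-6 + 14) = -1*8 = -8)
N(z) = 1/(-5 + z)
√(N(6) + (w + 1²)²) = √(1/(-5 + 6) + (-8 + 1²)²) = √(1/1 + (-8 + 1)²) = √(1 + (-7)²) = √(1 + 49) = √50 = 5*√2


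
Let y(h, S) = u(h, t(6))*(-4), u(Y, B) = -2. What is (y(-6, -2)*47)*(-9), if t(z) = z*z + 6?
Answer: -3384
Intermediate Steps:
t(z) = 6 + z**2 (t(z) = z**2 + 6 = 6 + z**2)
y(h, S) = 8 (y(h, S) = -2*(-4) = 8)
(y(-6, -2)*47)*(-9) = (8*47)*(-9) = 376*(-9) = -3384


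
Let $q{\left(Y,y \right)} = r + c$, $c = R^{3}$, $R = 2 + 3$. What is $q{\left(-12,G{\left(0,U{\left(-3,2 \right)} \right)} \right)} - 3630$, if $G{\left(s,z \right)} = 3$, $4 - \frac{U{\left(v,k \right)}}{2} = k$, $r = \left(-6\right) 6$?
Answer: $-3541$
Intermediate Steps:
$R = 5$
$r = -36$
$U{\left(v,k \right)} = 8 - 2 k$
$c = 125$ ($c = 5^{3} = 125$)
$q{\left(Y,y \right)} = 89$ ($q{\left(Y,y \right)} = -36 + 125 = 89$)
$q{\left(-12,G{\left(0,U{\left(-3,2 \right)} \right)} \right)} - 3630 = 89 - 3630 = -3541$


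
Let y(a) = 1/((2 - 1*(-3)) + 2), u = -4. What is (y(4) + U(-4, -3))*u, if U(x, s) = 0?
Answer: -4/7 ≈ -0.57143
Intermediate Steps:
y(a) = ⅐ (y(a) = 1/((2 + 3) + 2) = 1/(5 + 2) = 1/7 = ⅐)
(y(4) + U(-4, -3))*u = (⅐ + 0)*(-4) = (⅐)*(-4) = -4/7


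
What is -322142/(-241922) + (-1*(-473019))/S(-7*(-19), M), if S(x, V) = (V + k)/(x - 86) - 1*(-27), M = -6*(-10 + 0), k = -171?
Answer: 896459509797/46690946 ≈ 19200.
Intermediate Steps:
M = 60 (M = -6*(-10) = 60)
S(x, V) = 27 + (-171 + V)/(-86 + x) (S(x, V) = (V - 171)/(x - 86) - 1*(-27) = (-171 + V)/(-86 + x) + 27 = 27 + (-171 + V)/(-86 + x))
-322142/(-241922) + (-1*(-473019))/S(-7*(-19), M) = -322142/(-241922) + (-1*(-473019))/(((-2493 + 60 + 27*(-7*(-19)))/(-86 - 7*(-19)))) = -322142*(-1/241922) + 473019/(((-2493 + 60 + 27*133)/(-86 + 133))) = 161071/120961 + 473019/(((-2493 + 60 + 3591)/47)) = 161071/120961 + 473019/(((1/47)*1158)) = 161071/120961 + 473019/(1158/47) = 161071/120961 + 473019*(47/1158) = 161071/120961 + 7410631/386 = 896459509797/46690946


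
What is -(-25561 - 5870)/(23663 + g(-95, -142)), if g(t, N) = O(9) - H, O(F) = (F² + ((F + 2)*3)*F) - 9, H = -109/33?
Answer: 1037223/793165 ≈ 1.3077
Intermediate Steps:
H = -109/33 (H = -109*1/33 = -109/33 ≈ -3.3030)
O(F) = -9 + F² + F*(6 + 3*F) (O(F) = (F² + ((2 + F)*3)*F) - 9 = (F² + (6 + 3*F)*F) - 9 = (F² + F*(6 + 3*F)) - 9 = -9 + F² + F*(6 + 3*F))
g(t, N) = 12286/33 (g(t, N) = (-9 + 4*9² + 6*9) - 1*(-109/33) = (-9 + 4*81 + 54) + 109/33 = (-9 + 324 + 54) + 109/33 = 369 + 109/33 = 12286/33)
-(-25561 - 5870)/(23663 + g(-95, -142)) = -(-25561 - 5870)/(23663 + 12286/33) = -(-31431)/793165/33 = -(-31431)*33/793165 = -1*(-1037223/793165) = 1037223/793165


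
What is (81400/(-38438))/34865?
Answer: -8140/134014087 ≈ -6.0740e-5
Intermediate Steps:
(81400/(-38438))/34865 = (81400*(-1/38438))*(1/34865) = -40700/19219*1/34865 = -8140/134014087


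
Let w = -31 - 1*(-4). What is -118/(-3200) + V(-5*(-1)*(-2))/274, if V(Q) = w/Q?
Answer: 10243/219200 ≈ 0.046729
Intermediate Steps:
w = -27 (w = -31 + 4 = -27)
V(Q) = -27/Q
-118/(-3200) + V(-5*(-1)*(-2))/274 = -118/(-3200) - 27/(-5*(-1)*(-2))/274 = -118*(-1/3200) - 27/(5*(-2))*(1/274) = 59/1600 - 27/(-10)*(1/274) = 59/1600 - 27*(-1/10)*(1/274) = 59/1600 + (27/10)*(1/274) = 59/1600 + 27/2740 = 10243/219200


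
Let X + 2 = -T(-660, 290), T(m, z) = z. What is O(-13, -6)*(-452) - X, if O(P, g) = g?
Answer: 3004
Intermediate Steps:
X = -292 (X = -2 - 1*290 = -2 - 290 = -292)
O(-13, -6)*(-452) - X = -6*(-452) - 1*(-292) = 2712 + 292 = 3004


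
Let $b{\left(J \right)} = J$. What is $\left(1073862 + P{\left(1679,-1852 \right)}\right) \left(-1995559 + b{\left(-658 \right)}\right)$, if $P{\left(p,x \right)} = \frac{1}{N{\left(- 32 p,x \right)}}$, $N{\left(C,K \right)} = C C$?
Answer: $- \frac{6188103561520138407353}{2886697984} \approx -2.1437 \cdot 10^{12}$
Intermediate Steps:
$N{\left(C,K \right)} = C^{2}$
$P{\left(p,x \right)} = \frac{1}{1024 p^{2}}$ ($P{\left(p,x \right)} = \frac{1}{\left(- 32 p\right)^{2}} = \frac{1}{1024 p^{2}}$)
$\left(1073862 + P{\left(1679,-1852 \right)}\right) \left(-1995559 + b{\left(-658 \right)}\right) = \left(1073862 + \frac{1}{1024 \cdot 2819041}\right) \left(-1995559 - 658\right) = \left(1073862 + \frac{1}{1024} \cdot \frac{1}{2819041}\right) \left(-1996217\right) = \left(1073862 + \frac{1}{2886697984}\right) \left(-1996217\right) = \frac{3099915270494209}{2886697984} \left(-1996217\right) = - \frac{6188103561520138407353}{2886697984}$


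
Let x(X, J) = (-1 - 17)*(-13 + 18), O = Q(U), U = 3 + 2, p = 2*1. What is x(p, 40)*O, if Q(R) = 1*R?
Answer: -450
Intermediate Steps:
p = 2
U = 5
Q(R) = R
O = 5
x(X, J) = -90 (x(X, J) = -18*5 = -90)
x(p, 40)*O = -90*5 = -450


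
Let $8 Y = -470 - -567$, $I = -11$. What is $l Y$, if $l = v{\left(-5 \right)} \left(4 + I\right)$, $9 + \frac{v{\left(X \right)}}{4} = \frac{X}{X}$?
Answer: $2716$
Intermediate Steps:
$v{\left(X \right)} = -32$ ($v{\left(X \right)} = -36 + 4 \frac{X}{X} = -36 + 4 \cdot 1 = -36 + 4 = -32$)
$Y = \frac{97}{8}$ ($Y = \frac{-470 - -567}{8} = \frac{-470 + 567}{8} = \frac{1}{8} \cdot 97 = \frac{97}{8} \approx 12.125$)
$l = 224$ ($l = - 32 \left(4 - 11\right) = \left(-32\right) \left(-7\right) = 224$)
$l Y = 224 \cdot \frac{97}{8} = 2716$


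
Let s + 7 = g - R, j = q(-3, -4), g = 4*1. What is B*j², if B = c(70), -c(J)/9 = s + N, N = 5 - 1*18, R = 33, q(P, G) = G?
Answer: 7056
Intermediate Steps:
g = 4
j = -4
s = -36 (s = -7 + (4 - 1*33) = -7 + (4 - 33) = -7 - 29 = -36)
N = -13 (N = 5 - 18 = -13)
c(J) = 441 (c(J) = -9*(-36 - 13) = -9*(-49) = 441)
B = 441
B*j² = 441*(-4)² = 441*16 = 7056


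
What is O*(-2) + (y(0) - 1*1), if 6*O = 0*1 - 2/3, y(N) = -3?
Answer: -34/9 ≈ -3.7778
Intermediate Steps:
O = -⅑ (O = (0*1 - 2/3)/6 = (0 - 2*⅓)/6 = (0 - ⅔)/6 = (⅙)*(-⅔) = -⅑ ≈ -0.11111)
O*(-2) + (y(0) - 1*1) = -⅑*(-2) + (-3 - 1*1) = 2/9 + (-3 - 1) = 2/9 - 4 = -34/9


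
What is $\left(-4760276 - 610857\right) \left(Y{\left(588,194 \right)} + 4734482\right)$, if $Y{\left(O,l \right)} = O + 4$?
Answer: $-25432712218842$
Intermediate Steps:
$Y{\left(O,l \right)} = 4 + O$
$\left(-4760276 - 610857\right) \left(Y{\left(588,194 \right)} + 4734482\right) = \left(-4760276 - 610857\right) \left(\left(4 + 588\right) + 4734482\right) = \left(-4760276 - 610857\right) \left(592 + 4734482\right) = \left(-4760276 - 610857\right) 4735074 = \left(-5371133\right) 4735074 = -25432712218842$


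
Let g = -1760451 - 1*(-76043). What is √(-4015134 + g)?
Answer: I*√5699542 ≈ 2387.4*I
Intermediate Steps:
g = -1684408 (g = -1760451 + 76043 = -1684408)
√(-4015134 + g) = √(-4015134 - 1684408) = √(-5699542) = I*√5699542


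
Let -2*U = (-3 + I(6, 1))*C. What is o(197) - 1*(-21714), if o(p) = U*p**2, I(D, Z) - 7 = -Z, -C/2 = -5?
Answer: -560421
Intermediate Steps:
C = 10 (C = -2*(-5) = 10)
I(D, Z) = 7 - Z
U = -15 (U = -(-3 + (7 - 1*1))*10/2 = -(-3 + (7 - 1))*10/2 = -(-3 + 6)*10/2 = -3*10/2 = -1/2*30 = -15)
o(p) = -15*p**2
o(197) - 1*(-21714) = -15*197**2 - 1*(-21714) = -15*38809 + 21714 = -582135 + 21714 = -560421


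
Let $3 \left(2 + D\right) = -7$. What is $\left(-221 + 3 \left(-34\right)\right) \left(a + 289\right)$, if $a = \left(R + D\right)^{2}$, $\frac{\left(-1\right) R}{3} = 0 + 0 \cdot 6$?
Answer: $- \frac{894710}{9} \approx -99412.0$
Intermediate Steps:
$R = 0$ ($R = - 3 \left(0 + 0 \cdot 6\right) = - 3 \left(0 + 0\right) = \left(-3\right) 0 = 0$)
$D = - \frac{13}{3}$ ($D = -2 + \frac{1}{3} \left(-7\right) = -2 - \frac{7}{3} = - \frac{13}{3} \approx -4.3333$)
$a = \frac{169}{9}$ ($a = \left(0 - \frac{13}{3}\right)^{2} = \left(- \frac{13}{3}\right)^{2} = \frac{169}{9} \approx 18.778$)
$\left(-221 + 3 \left(-34\right)\right) \left(a + 289\right) = \left(-221 + 3 \left(-34\right)\right) \left(\frac{169}{9} + 289\right) = \left(-221 - 102\right) \frac{2770}{9} = \left(-323\right) \frac{2770}{9} = - \frac{894710}{9}$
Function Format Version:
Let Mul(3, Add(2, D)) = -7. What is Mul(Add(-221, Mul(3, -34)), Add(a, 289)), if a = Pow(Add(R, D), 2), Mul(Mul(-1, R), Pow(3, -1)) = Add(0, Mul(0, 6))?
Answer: Rational(-894710, 9) ≈ -99412.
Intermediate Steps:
R = 0 (R = Mul(-3, Add(0, Mul(0, 6))) = Mul(-3, Add(0, 0)) = Mul(-3, 0) = 0)
D = Rational(-13, 3) (D = Add(-2, Mul(Rational(1, 3), -7)) = Add(-2, Rational(-7, 3)) = Rational(-13, 3) ≈ -4.3333)
a = Rational(169, 9) (a = Pow(Add(0, Rational(-13, 3)), 2) = Pow(Rational(-13, 3), 2) = Rational(169, 9) ≈ 18.778)
Mul(Add(-221, Mul(3, -34)), Add(a, 289)) = Mul(Add(-221, Mul(3, -34)), Add(Rational(169, 9), 289)) = Mul(Add(-221, -102), Rational(2770, 9)) = Mul(-323, Rational(2770, 9)) = Rational(-894710, 9)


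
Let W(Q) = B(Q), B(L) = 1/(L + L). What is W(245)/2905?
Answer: 1/1423450 ≈ 7.0252e-7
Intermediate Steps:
B(L) = 1/(2*L)
W(Q) = 1/(2*Q)
W(245)/2905 = ((½)/245)/2905 = ((½)*(1/245))*(1/2905) = (1/490)*(1/2905) = 1/1423450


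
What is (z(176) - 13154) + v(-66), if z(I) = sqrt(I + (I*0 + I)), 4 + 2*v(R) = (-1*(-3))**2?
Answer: -26303/2 + 4*sqrt(22) ≈ -13133.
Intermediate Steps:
v(R) = 5/2 (v(R) = -2 + (-1*(-3))**2/2 = -2 + (1/2)*3**2 = -2 + (1/2)*9 = -2 + 9/2 = 5/2)
z(I) = sqrt(2)*sqrt(I) (z(I) = sqrt(I + (0 + I)) = sqrt(I + I) = sqrt(2*I) = sqrt(2)*sqrt(I))
(z(176) - 13154) + v(-66) = (sqrt(2)*sqrt(176) - 13154) + 5/2 = (sqrt(2)*(4*sqrt(11)) - 13154) + 5/2 = (4*sqrt(22) - 13154) + 5/2 = (-13154 + 4*sqrt(22)) + 5/2 = -26303/2 + 4*sqrt(22)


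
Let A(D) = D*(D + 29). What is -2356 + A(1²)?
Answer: -2326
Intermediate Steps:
A(D) = D*(29 + D)
-2356 + A(1²) = -2356 + 1²*(29 + 1²) = -2356 + 1*(29 + 1) = -2356 + 1*30 = -2356 + 30 = -2326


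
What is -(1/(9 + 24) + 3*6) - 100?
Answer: -3895/33 ≈ -118.03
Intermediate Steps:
-(1/(9 + 24) + 3*6) - 100 = -(1/33 + 18) - 100 = -1*595/33 - 100 = -595/33 - 100 = -3895/33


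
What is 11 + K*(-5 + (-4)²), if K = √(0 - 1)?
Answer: 11 + 11*I ≈ 11.0 + 11.0*I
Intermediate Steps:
K = I (K = √(-1) = I ≈ 1.0*I)
11 + K*(-5 + (-4)²) = 11 + I*(-5 + (-4)²) = 11 + I*(-5 + 16) = 11 + I*11 = 11 + 11*I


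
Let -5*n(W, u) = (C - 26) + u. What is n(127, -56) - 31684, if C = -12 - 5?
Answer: -158321/5 ≈ -31664.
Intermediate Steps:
C = -17
n(W, u) = 43/5 - u/5 (n(W, u) = -((-17 - 26) + u)/5 = -(-43 + u)/5 = 43/5 - u/5)
n(127, -56) - 31684 = (43/5 - 1/5*(-56)) - 31684 = (43/5 + 56/5) - 31684 = 99/5 - 31684 = -158321/5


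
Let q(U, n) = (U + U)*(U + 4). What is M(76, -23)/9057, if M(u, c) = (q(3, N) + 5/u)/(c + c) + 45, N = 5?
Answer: 6701/1376664 ≈ 0.0048676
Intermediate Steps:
q(U, n) = 2*U*(4 + U) (q(U, n) = (2*U)*(4 + U) = 2*U*(4 + U))
M(u, c) = 45 + (42 + 5/u)/(2*c) (M(u, c) = (2*3*(4 + 3) + 5/u)/(c + c) + 45 = (2*3*7 + 5/u)/((2*c)) + 45 = (42 + 5/u)*(1/(2*c)) + 45 = (42 + 5/u)/(2*c) + 45 = 45 + (42 + 5/u)/(2*c))
M(76, -23)/9057 = (45 + 21/(-23) + (5/2)/(-23*76))/9057 = (45 + 21*(-1/23) + (5/2)*(-1/23)*(1/76))*(1/9057) = (45 - 21/23 - 5/3496)*(1/9057) = (6701/152)*(1/9057) = 6701/1376664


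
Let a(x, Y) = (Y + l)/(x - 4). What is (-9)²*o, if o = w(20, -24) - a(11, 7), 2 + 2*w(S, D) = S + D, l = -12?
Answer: -1296/7 ≈ -185.14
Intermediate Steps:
a(x, Y) = (-12 + Y)/(-4 + x) (a(x, Y) = (Y - 12)/(x - 4) = (-12 + Y)/(-4 + x))
w(S, D) = -1 + D/2 + S/2 (w(S, D) = -1 + (S + D)/2 = -1 + (D + S)/2 = -1 + (D/2 + S/2) = -1 + D/2 + S/2)
o = -16/7 (o = (-1 + (½)*(-24) + (½)*20) - (-12 + 7)/(-4 + 11) = (-1 - 12 + 10) - (-5)/7 = -3 - (-5)/7 = -3 - 1*(-5/7) = -3 + 5/7 = -16/7 ≈ -2.2857)
(-9)²*o = (-9)²*(-16/7) = 81*(-16/7) = -1296/7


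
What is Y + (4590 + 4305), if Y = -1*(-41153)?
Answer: 50048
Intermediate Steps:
Y = 41153
Y + (4590 + 4305) = 41153 + (4590 + 4305) = 41153 + 8895 = 50048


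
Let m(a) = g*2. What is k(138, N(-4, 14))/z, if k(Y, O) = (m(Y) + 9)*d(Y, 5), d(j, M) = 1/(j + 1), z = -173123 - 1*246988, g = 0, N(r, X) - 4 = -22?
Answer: -1/6488381 ≈ -1.5412e-7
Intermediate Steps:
N(r, X) = -18 (N(r, X) = 4 - 22 = -18)
m(a) = 0 (m(a) = 0*2 = 0)
z = -420111 (z = -173123 - 246988 = -420111)
d(j, M) = 1/(1 + j)
k(Y, O) = 9/(1 + Y) (k(Y, O) = (0 + 9)/(1 + Y) = 9/(1 + Y))
k(138, N(-4, 14))/z = (9/(1 + 138))/(-420111) = (9/139)*(-1/420111) = -1/6488381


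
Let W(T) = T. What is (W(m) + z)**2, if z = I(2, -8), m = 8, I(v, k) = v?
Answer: 100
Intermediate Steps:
z = 2
(W(m) + z)**2 = (8 + 2)**2 = 10**2 = 100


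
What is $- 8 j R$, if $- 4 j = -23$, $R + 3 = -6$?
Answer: $414$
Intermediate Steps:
$R = -9$ ($R = -3 - 6 = -9$)
$j = \frac{23}{4}$ ($j = \left(- \frac{1}{4}\right) \left(-23\right) = \frac{23}{4} \approx 5.75$)
$- 8 j R = \left(-8\right) \frac{23}{4} \left(-9\right) = \left(-46\right) \left(-9\right) = 414$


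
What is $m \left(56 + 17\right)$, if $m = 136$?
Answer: $9928$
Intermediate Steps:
$m \left(56 + 17\right) = 136 \left(56 + 17\right) = 136 \cdot 73 = 9928$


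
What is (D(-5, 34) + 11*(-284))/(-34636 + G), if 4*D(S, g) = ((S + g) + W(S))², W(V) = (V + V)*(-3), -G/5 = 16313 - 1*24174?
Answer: -9015/18676 ≈ -0.48271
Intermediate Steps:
G = 39305 (G = -5*(16313 - 1*24174) = -5*(16313 - 24174) = -5*(-7861) = 39305)
W(V) = -6*V (W(V) = (2*V)*(-3) = -6*V)
D(S, g) = (g - 5*S)²/4 (D(S, g) = ((S + g) - 6*S)²/4 = (g - 5*S)²/4)
(D(-5, 34) + 11*(-284))/(-34636 + G) = ((34 - 5*(-5))²/4 + 11*(-284))/(-34636 + 39305) = ((34 + 25)²/4 - 3124)/4669 = ((¼)*59² - 3124)*(1/4669) = ((¼)*3481 - 3124)*(1/4669) = (3481/4 - 3124)*(1/4669) = -9015/4*1/4669 = -9015/18676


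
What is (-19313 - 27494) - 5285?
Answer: -52092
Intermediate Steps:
(-19313 - 27494) - 5285 = -46807 - 5285 = -52092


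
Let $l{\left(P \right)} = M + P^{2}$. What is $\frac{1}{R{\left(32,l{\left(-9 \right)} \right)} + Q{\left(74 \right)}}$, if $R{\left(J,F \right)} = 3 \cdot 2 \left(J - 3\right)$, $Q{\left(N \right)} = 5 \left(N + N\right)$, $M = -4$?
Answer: $\frac{1}{914} \approx 0.0010941$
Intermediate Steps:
$l{\left(P \right)} = -4 + P^{2}$
$Q{\left(N \right)} = 10 N$ ($Q{\left(N \right)} = 5 \cdot 2 N = 10 N$)
$R{\left(J,F \right)} = -18 + 6 J$ ($R{\left(J,F \right)} = 6 \left(-3 + J\right) = -18 + 6 J$)
$\frac{1}{R{\left(32,l{\left(-9 \right)} \right)} + Q{\left(74 \right)}} = \frac{1}{\left(-18 + 6 \cdot 32\right) + 10 \cdot 74} = \frac{1}{\left(-18 + 192\right) + 740} = \frac{1}{174 + 740} = \frac{1}{914}$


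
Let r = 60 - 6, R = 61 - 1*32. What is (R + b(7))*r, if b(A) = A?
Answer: 1944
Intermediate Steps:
R = 29 (R = 61 - 32 = 29)
r = 54
(R + b(7))*r = (29 + 7)*54 = 36*54 = 1944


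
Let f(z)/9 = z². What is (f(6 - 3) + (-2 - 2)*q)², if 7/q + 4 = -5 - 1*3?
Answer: 62500/9 ≈ 6944.4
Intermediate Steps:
q = -7/12 (q = 7/(-4 + (-5 - 1*3)) = 7/(-4 + (-5 - 3)) = 7/(-4 - 8) = 7/(-12) = 7*(-1/12) = -7/12 ≈ -0.58333)
f(z) = 9*z²
(f(6 - 3) + (-2 - 2)*q)² = (9*(6 - 3)² + (-2 - 2)*(-7/12))² = (9*3² - 4*(-7/12))² = (9*9 + 7/3)² = (81 + 7/3)² = (250/3)² = 62500/9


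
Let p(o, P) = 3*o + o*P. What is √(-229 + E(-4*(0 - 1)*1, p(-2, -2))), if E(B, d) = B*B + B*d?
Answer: I*√221 ≈ 14.866*I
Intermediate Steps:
p(o, P) = 3*o + P*o
E(B, d) = B² + B*d
√(-229 + E(-4*(0 - 1)*1, p(-2, -2))) = √(-229 + (-4*(0 - 1)*1)*(-4*(0 - 1)*1 - 2*(3 - 2))) = √(-229 + (-4*(-1)*1)*(-4*(-1)*1 - 2*1)) = √(-229 + (4*1)*(4*1 - 2)) = √(-229 + 4*(4 - 2)) = √(-229 + 4*2) = √(-229 + 8) = √(-221) = I*√221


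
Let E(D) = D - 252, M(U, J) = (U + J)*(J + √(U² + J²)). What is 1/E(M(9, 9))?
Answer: 5/2466 + √2/274 ≈ 0.0071889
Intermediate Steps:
M(U, J) = (J + U)*(J + √(J² + U²))
E(D) = -252 + D
1/E(M(9, 9)) = 1/(-252 + (9² + 9*9 + 9*√(9² + 9²) + 9*√(9² + 9²))) = 1/(-252 + (81 + 81 + 9*√(81 + 81) + 9*√(81 + 81))) = 1/(-252 + (81 + 81 + 9*√162 + 9*√162)) = 1/(-252 + (81 + 81 + 9*(9*√2) + 9*(9*√2))) = 1/(-252 + (81 + 81 + 81*√2 + 81*√2)) = 1/(-252 + (162 + 162*√2)) = 1/(-90 + 162*√2)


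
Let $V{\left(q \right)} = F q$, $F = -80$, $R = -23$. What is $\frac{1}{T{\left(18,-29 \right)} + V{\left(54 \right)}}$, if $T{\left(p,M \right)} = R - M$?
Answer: $- \frac{1}{4314} \approx -0.0002318$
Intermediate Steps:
$T{\left(p,M \right)} = -23 - M$
$V{\left(q \right)} = - 80 q$
$\frac{1}{T{\left(18,-29 \right)} + V{\left(54 \right)}} = \frac{1}{\left(-23 - -29\right) - 4320} = \frac{1}{\left(-23 + 29\right) - 4320} = \frac{1}{6 - 4320} = \frac{1}{-4314} = - \frac{1}{4314}$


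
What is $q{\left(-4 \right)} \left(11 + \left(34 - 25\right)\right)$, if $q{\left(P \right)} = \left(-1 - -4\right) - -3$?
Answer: $120$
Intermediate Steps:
$q{\left(P \right)} = 6$ ($q{\left(P \right)} = \left(-1 + 4\right) + 3 = 3 + 3 = 6$)
$q{\left(-4 \right)} \left(11 + \left(34 - 25\right)\right) = 6 \left(11 + \left(34 - 25\right)\right) = 6 \left(11 + 9\right) = 6 \cdot 20 = 120$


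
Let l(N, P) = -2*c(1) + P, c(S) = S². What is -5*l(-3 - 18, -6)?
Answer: 40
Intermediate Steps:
l(N, P) = -2 + P (l(N, P) = -2*1² + P = -2*1 + P = -2 + P)
-5*l(-3 - 18, -6) = -5*(-2 - 6) = -5*(-8) = 40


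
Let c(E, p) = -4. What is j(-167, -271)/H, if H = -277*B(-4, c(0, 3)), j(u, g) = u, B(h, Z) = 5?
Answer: 167/1385 ≈ 0.12058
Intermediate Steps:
H = -1385 (H = -277*5 = -1385)
j(-167, -271)/H = -167/(-1385) = -167*(-1/1385) = 167/1385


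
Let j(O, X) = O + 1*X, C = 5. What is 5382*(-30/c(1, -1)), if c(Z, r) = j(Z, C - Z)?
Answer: -32292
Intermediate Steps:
j(O, X) = O + X
c(Z, r) = 5 (c(Z, r) = Z + (5 - Z) = 5)
5382*(-30/c(1, -1)) = 5382*(-30/5) = 5382*(-30*1/5) = 5382*(-6) = -32292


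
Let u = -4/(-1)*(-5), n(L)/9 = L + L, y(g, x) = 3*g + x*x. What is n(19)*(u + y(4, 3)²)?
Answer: 143982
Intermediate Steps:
y(g, x) = x² + 3*g (y(g, x) = 3*g + x² = x² + 3*g)
n(L) = 18*L (n(L) = 9*(L + L) = 9*(2*L) = 18*L)
u = -20 (u = -4*(-1)*(-5) = -2*(-2)*(-5) = 4*(-5) = -20)
n(19)*(u + y(4, 3)²) = (18*19)*(-20 + (3² + 3*4)²) = 342*(-20 + (9 + 12)²) = 342*(-20 + 21²) = 342*(-20 + 441) = 342*421 = 143982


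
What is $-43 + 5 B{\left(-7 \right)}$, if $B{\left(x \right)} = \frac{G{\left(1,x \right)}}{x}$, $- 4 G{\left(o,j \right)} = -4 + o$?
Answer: $- \frac{1219}{28} \approx -43.536$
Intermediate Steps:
$G{\left(o,j \right)} = 1 - \frac{o}{4}$ ($G{\left(o,j \right)} = - \frac{-4 + o}{4} = 1 - \frac{o}{4}$)
$B{\left(x \right)} = \frac{3}{4 x}$ ($B{\left(x \right)} = \frac{1 - \frac{1}{4}}{x} = \frac{3}{4 x}$)
$-43 + 5 B{\left(-7 \right)} = -43 + 5 \frac{3}{4 \left(-7\right)} = -43 + 5 \cdot \frac{3}{4} \left(- \frac{1}{7}\right) = -43 + 5 \left(- \frac{3}{28}\right) = -43 - \frac{15}{28} = - \frac{1219}{28}$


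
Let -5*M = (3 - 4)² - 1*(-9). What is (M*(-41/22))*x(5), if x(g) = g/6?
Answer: 205/66 ≈ 3.1061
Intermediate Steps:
x(g) = g/6 (x(g) = g*(⅙) = g/6)
M = -2 (M = -((3 - 4)² - 1*(-9))/5 = -((-1)² + 9)/5 = -(1 + 9)/5 = -⅕*10 = -2)
(M*(-41/22))*x(5) = (-(-82)/22)*((⅙)*5) = -(-82)/22*(⅚) = -2*(-41/22)*(⅚) = (41/11)*(⅚) = 205/66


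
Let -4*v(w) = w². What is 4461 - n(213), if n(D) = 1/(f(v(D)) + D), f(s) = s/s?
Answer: 954653/214 ≈ 4461.0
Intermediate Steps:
v(w) = -w²/4
f(s) = 1
n(D) = 1/(1 + D)
4461 - n(213) = 4461 - 1/(1 + 213) = 4461 - 1/214 = 954653/214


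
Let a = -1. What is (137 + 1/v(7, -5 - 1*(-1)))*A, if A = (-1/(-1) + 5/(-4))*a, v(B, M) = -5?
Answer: 171/5 ≈ 34.200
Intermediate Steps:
A = ¼ (A = (-1/(-1) + 5/(-4))*(-1) = (-1*(-1) + 5*(-¼))*(-1) = (1 - 5/4)*(-1) = -¼*(-1) = ¼ ≈ 0.25000)
(137 + 1/v(7, -5 - 1*(-1)))*A = (137 + 1/(-5))*(¼) = (137 - ⅕)*(¼) = (684/5)*(¼) = 171/5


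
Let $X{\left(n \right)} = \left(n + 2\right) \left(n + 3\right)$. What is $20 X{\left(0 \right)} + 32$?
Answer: $152$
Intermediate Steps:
$X{\left(n \right)} = \left(2 + n\right) \left(3 + n\right)$
$20 X{\left(0 \right)} + 32 = 20 \left(6 + 0^{2} + 5 \cdot 0\right) + 32 = 20 \left(6 + 0 + 0\right) + 32 = 20 \cdot 6 + 32 = 120 + 32 = 152$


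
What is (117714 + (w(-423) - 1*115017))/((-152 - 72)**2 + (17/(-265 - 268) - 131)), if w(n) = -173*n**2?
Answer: -4124356665/6668492 ≈ -618.48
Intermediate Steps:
(117714 + (w(-423) - 1*115017))/((-152 - 72)**2 + (17/(-265 - 268) - 131)) = (117714 + (-173*(-423)**2 - 1*115017))/((-152 - 72)**2 + (17/(-265 - 268) - 131)) = (117714 + (-173*178929 - 115017))/((-224)**2 + (17/(-533) - 131)) = (117714 + (-30954717 - 115017))/(50176 + (17*(-1/533) - 131)) = (117714 - 31069734)/(50176 + (-17/533 - 131)) = -30952020/(50176 - 69840/533) = -30952020/26673968/533 = -30952020*533/26673968 = -4124356665/6668492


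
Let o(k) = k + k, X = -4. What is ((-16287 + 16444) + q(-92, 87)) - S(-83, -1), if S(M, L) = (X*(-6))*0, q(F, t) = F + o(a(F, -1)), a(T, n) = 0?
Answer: 65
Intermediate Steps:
o(k) = 2*k
q(F, t) = F (q(F, t) = F + 2*0 = F + 0 = F)
S(M, L) = 0 (S(M, L) = -4*(-6)*0 = 24*0 = 0)
((-16287 + 16444) + q(-92, 87)) - S(-83, -1) = ((-16287 + 16444) - 92) - 1*0 = (157 - 92) + 0 = 65 + 0 = 65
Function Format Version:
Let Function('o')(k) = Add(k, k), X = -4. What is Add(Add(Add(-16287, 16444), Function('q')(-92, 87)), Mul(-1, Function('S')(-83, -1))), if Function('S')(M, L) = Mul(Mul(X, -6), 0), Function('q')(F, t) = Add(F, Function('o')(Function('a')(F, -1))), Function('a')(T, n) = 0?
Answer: 65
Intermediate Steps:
Function('o')(k) = Mul(2, k)
Function('q')(F, t) = F (Function('q')(F, t) = Add(F, Mul(2, 0)) = Add(F, 0) = F)
Function('S')(M, L) = 0 (Function('S')(M, L) = Mul(Mul(-4, -6), 0) = Mul(24, 0) = 0)
Add(Add(Add(-16287, 16444), Function('q')(-92, 87)), Mul(-1, Function('S')(-83, -1))) = Add(Add(Add(-16287, 16444), -92), Mul(-1, 0)) = Add(Add(157, -92), 0) = Add(65, 0) = 65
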